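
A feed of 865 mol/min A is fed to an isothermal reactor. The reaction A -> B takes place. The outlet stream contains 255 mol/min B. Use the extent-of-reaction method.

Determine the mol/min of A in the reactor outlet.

For B: n = n₀ + 1ξ → 255 = 0 + 1ξ, giving ξ = 255 mol/min.
Outlet amounts (n = n₀ + ν ξ):
  A: 865 − 1(255) = 610
  B: 0 + 1(255) = 255

610 mol/min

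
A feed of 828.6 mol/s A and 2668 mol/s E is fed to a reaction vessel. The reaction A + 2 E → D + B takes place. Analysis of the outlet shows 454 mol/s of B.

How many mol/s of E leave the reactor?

1760 mol/s

For B: n = n₀ + 1ξ → 454 = 0 + 1ξ, giving ξ = 454 mol/s.
Outlet amounts (n = n₀ + ν ξ):
  A: 828.6 − 1(454) = 374.6
  E: 2668 − 2(454) = 1760
  D: 0 + 1(454) = 454
  B: 0 + 1(454) = 454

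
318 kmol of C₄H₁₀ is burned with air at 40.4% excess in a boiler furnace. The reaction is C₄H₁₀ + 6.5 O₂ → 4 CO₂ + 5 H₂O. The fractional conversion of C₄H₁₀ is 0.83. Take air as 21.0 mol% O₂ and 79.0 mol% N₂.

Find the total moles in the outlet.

Stoichiometric O₂ = 6.5 × 318 = 2067 kmol; O₂ fed = 2067 × 1.404 = 2902 kmol.
N₂ fed = 2902 × 79/21 = 10920 kmol.
Fuel reacted = 0.83 × 318 → ξ = 263.9 kmol.
Outlet (n = n₀ + ν ξ):
  C₄H₁₀: 318 − 1(263.9) = 54.06
  O₂: 2902 − 6.5(263.9) = 1186
  N₂: 10920 (inert)
  CO₂: 0 + 4(263.9) = 1056
  H₂O: 0 + 5(263.9) = 1320
Total out = 54.06 + 1186 + 10920 + 1056 + 1320 = 14530 kmol.

14500 kmol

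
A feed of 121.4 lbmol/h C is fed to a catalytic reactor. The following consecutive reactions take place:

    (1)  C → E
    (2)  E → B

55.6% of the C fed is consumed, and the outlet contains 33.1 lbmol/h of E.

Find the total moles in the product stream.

Conversion of C: C consumed = 1ξ₁ = 0.556 × 121.4 → ξ₁ = 67.5 lbmol/h.
E balance: n_E = 0 + 1ξ₁ − 1ξ₂ = 33.1 → ξ₂ = (1·67.5 − 33.1)/1 = 34.4 lbmol/h.
Outlet amounts (n = n₀ + Σ ν·ξ):
  C: 121.4 − 1(67.5) = 53.9
  E: 0 + 1(67.5) − 1(34.4) = 33.1
  B: 0 + 1(34.4) = 34.4
Total out = 53.9 + 33.1 + 34.4 = 121.4 lbmol/h.

121 lbmol/h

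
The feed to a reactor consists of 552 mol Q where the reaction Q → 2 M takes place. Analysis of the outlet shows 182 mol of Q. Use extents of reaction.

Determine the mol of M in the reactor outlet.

For Q: n = n₀ − 1ξ → 182 = 552 − 1ξ, giving ξ = 370 mol.
Outlet amounts (n = n₀ + ν ξ):
  Q: 552 − 1(370) = 182
  M: 0 + 2(370) = 740

740 mol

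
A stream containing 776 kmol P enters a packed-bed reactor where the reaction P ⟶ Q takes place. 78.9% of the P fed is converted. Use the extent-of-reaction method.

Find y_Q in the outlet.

0.789

P reacted = 0.789 × 776 = 612.3 kmol; ν_P = −1, so ξ = 612.3/1 = 612.3 kmol.
Outlet amounts (n = n₀ + ν ξ):
  P: 776 − 1(612.3) = 163.7
  Q: 0 + 1(612.3) = 612.3
Total out = 776 kmol; y_Q = 612.3 / 776 = 0.789.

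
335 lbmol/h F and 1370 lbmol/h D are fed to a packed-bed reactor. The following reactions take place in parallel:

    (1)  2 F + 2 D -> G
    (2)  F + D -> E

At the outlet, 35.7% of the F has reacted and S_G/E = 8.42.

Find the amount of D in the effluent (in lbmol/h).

Conversion of F: F consumed = 0.357 × 335 = 119.6 lbmol/h = 2ξ₁ + 1ξ₂.
Selectivity: 1ξ₁ / (1ξ₂) = 8.42 → ξ₁ = 8.42 ξ₂.
Substitute: (2·8.42 + 1) ξ₂ = 119.6 → ξ₂ = 6.704 lbmol/h, ξ₁ = 56.45 lbmol/h.
Outlet amounts (n = n₀ + Σ ν·ξ):
  F: 335 − 2(56.45) − 1(6.704) = 215.4
  D: 1370 − 2(56.45) − 1(6.704) = 1250
  G: 0 + 1(56.45) = 56.45
  E: 0 + 1(6.704) = 6.704

1250 lbmol/h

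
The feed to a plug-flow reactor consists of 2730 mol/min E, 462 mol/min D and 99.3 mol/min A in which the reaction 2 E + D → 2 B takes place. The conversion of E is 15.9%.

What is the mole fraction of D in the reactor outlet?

0.0797

E reacted = 0.159 × 2730 = 434.1 mol/min; ν_E = −2, so ξ = 434.1/2 = 217 mol/min.
Outlet amounts (n = n₀ + ν ξ):
  E: 2730 − 2(217) = 2296
  D: 462 − 1(217) = 245
  B: 0 + 2(217) = 434.1
  A: 99.3 (inert)
Total out = 3074 mol/min; y_D = 245 / 3074 = 0.07968.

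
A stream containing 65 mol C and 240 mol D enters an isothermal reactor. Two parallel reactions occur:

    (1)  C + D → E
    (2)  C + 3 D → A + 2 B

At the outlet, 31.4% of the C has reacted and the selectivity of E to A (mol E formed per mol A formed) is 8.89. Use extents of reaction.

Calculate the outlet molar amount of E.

18.3 mol

Conversion of C: C consumed = 0.314 × 65 = 20.41 mol = 1ξ₁ + 1ξ₂.
Selectivity: 1ξ₁ / (1ξ₂) = 8.89 → ξ₁ = 8.89 ξ₂.
Substitute: (1·8.89 + 1) ξ₂ = 20.41 → ξ₂ = 2.064 mol, ξ₁ = 18.35 mol.
Outlet amounts (n = n₀ + Σ ν·ξ):
  C: 65 − 1(18.35) − 1(2.064) = 44.59
  D: 240 − 1(18.35) − 3(2.064) = 215.5
  E: 0 + 1(18.35) = 18.35
  A: 0 + 1(2.064) = 2.064
  B: 0 + 2(2.064) = 4.127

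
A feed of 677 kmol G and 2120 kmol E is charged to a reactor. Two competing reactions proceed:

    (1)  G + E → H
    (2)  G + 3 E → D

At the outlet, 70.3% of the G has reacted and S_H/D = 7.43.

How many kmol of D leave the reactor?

Conversion of G: G consumed = 0.703 × 677 = 475.9 kmol = 1ξ₁ + 1ξ₂.
Selectivity: 1ξ₁ / (1ξ₂) = 7.43 → ξ₁ = 7.43 ξ₂.
Substitute: (1·7.43 + 1) ξ₂ = 475.9 → ξ₂ = 56.46 kmol, ξ₁ = 419.5 kmol.
Outlet amounts (n = n₀ + Σ ν·ξ):
  G: 677 − 1(419.5) − 1(56.46) = 201.1
  E: 2120 − 1(419.5) − 3(56.46) = 1531
  H: 0 + 1(419.5) = 419.5
  D: 0 + 1(56.46) = 56.46

56.5 kmol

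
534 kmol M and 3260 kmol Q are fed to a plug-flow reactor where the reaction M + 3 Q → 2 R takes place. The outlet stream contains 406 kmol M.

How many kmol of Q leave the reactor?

For M: n = n₀ − 1ξ → 406 = 534 − 1ξ, giving ξ = 128 kmol.
Outlet amounts (n = n₀ + ν ξ):
  M: 534 − 1(128) = 406
  Q: 3260 − 3(128) = 2876
  R: 0 + 2(128) = 256

2880 kmol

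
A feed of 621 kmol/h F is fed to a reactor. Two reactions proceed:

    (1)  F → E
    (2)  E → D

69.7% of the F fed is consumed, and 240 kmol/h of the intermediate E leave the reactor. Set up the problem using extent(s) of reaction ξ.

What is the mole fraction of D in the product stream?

0.311

Conversion of F: F consumed = 1ξ₁ = 0.697 × 621 → ξ₁ = 432.8 kmol/h.
E balance: n_E = 0 + 1ξ₁ − 1ξ₂ = 240 → ξ₂ = (1·432.8 − 240)/1 = 192.8 kmol/h.
Outlet amounts (n = n₀ + Σ ν·ξ):
  F: 621 − 1(432.8) = 188.2
  E: 0 + 1(432.8) − 1(192.8) = 240
  D: 0 + 1(192.8) = 192.8
Total out = 621 kmol/h; y_D = 192.8 / 621 = 0.3105.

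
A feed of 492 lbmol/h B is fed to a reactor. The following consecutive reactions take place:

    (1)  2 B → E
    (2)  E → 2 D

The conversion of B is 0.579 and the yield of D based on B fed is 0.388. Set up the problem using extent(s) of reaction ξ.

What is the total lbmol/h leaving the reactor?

445 lbmol/h

Conversion of B: B consumed = 2ξ₁ = 0.579 × 492 → ξ₁ = 142.4 lbmol/h.
Yield of D: 2ξ₂ / 492 = 0.388 → ξ₂ = 95.45 lbmol/h.
Outlet amounts (n = n₀ + Σ ν·ξ):
  B: 492 − 2(142.4) = 207.1
  E: 0 + 1(142.4) − 1(95.45) = 46.99
  D: 0 + 2(95.45) = 190.9
Total out = 207.1 + 46.99 + 190.9 = 445 lbmol/h.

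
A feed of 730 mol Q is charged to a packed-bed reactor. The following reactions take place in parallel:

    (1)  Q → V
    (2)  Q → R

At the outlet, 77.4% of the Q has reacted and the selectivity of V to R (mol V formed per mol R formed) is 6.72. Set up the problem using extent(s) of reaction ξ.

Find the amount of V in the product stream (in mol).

Conversion of Q: Q consumed = 0.774 × 730 = 565 mol = 1ξ₁ + 1ξ₂.
Selectivity: 1ξ₁ / (1ξ₂) = 6.72 → ξ₁ = 6.72 ξ₂.
Substitute: (1·6.72 + 1) ξ₂ = 565 → ξ₂ = 73.19 mol, ξ₁ = 491.8 mol.
Outlet amounts (n = n₀ + Σ ν·ξ):
  Q: 730 − 1(491.8) − 1(73.19) = 165
  V: 0 + 1(491.8) = 491.8
  R: 0 + 1(73.19) = 73.19

492 mol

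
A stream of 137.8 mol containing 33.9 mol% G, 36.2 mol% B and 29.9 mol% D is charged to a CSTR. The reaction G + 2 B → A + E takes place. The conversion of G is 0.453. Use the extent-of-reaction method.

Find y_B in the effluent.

0.0648

G reacted = 0.453 × 46.71 = 21.16 mol; ν_G = −1, so ξ = 21.16/1 = 21.16 mol.
Outlet amounts (n = n₀ + ν ξ):
  G: 46.71 − 1(21.16) = 25.55
  B: 49.88 − 2(21.16) = 7.561
  A: 0 + 1(21.16) = 21.16
  E: 0 + 1(21.16) = 21.16
  D: 41.2 (inert)
Total out = 116.6 mol; y_B = 7.561 / 116.6 = 0.06482.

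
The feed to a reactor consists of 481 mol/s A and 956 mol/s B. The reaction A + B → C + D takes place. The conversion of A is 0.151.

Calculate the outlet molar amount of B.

A reacted = 0.151 × 481 = 72.63 mol/s; ν_A = −1, so ξ = 72.63/1 = 72.63 mol/s.
Outlet amounts (n = n₀ + ν ξ):
  A: 481 − 1(72.63) = 408.4
  B: 956 − 1(72.63) = 883.4
  C: 0 + 1(72.63) = 72.63
  D: 0 + 1(72.63) = 72.63

883 mol/s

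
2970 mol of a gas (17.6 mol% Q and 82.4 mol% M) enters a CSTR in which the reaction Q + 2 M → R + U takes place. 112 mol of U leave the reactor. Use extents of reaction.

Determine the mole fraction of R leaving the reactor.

For U: n = n₀ + 1ξ → 112 = 0 + 1ξ, giving ξ = 112 mol.
Outlet amounts (n = n₀ + ν ξ):
  Q: 522.7 − 1(112) = 410.7
  M: 2447 − 2(112) = 2223
  R: 0 + 1(112) = 112
  U: 0 + 1(112) = 112
Total out = 2858 mol; y_R = 112 / 2858 = 0.03919.

0.0392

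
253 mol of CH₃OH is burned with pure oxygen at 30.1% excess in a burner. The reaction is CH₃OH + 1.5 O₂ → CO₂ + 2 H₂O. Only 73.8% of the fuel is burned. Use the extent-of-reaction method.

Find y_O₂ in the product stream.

0.254

Stoichiometric O₂ = 1.5 × 253 = 379.5 mol; O₂ fed = 379.5 × 1.301 = 493.7 mol.
Fuel reacted = 0.738 × 253 → ξ = 186.7 mol.
Outlet (n = n₀ + ν ξ):
  CH₃OH: 253 − 1(186.7) = 66.29
  O₂: 493.7 − 1.5(186.7) = 213.7
  CO₂: 0 + 1(186.7) = 186.7
  H₂O: 0 + 2(186.7) = 373.4
Total out = 840.1 mol; y_O₂ = 213.7 / 840.1 = 0.2543.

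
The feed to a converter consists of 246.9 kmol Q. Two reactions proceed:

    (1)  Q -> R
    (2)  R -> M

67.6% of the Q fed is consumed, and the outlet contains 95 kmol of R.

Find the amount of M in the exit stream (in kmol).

71.9 kmol

Conversion of Q: Q consumed = 1ξ₁ = 0.676 × 246.9 → ξ₁ = 166.9 kmol.
R balance: n_R = 0 + 1ξ₁ − 1ξ₂ = 95 → ξ₂ = (1·166.9 − 95)/1 = 71.9 kmol.
Outlet amounts (n = n₀ + Σ ν·ξ):
  Q: 246.9 − 1(166.9) = 80
  R: 0 + 1(166.9) − 1(71.9) = 95
  M: 0 + 1(71.9) = 71.9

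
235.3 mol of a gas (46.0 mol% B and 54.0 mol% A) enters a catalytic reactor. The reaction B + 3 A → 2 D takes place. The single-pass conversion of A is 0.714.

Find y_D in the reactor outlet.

A reacted = 0.714 × 127.1 = 90.72 mol; ν_A = −3, so ξ = 90.72/3 = 30.24 mol.
Outlet amounts (n = n₀ + ν ξ):
  B: 108.2 − 1(30.24) = 78
  A: 127.1 − 3(30.24) = 36.34
  D: 0 + 2(30.24) = 60.48
Total out = 174.8 mol; y_D = 60.48 / 174.8 = 0.346.

0.346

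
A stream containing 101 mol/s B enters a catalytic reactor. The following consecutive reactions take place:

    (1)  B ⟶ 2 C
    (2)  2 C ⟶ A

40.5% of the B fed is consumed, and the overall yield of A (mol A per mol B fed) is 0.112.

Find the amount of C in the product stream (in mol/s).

59.2 mol/s

Conversion of B: B consumed = 1ξ₁ = 0.405 × 101 → ξ₁ = 40.91 mol/s.
Yield of A: 1ξ₂ / 101 = 0.112 → ξ₂ = 11.31 mol/s.
Outlet amounts (n = n₀ + Σ ν·ξ):
  B: 101 − 1(40.91) = 60.09
  C: 0 + 2(40.91) − 2(11.31) = 59.19
  A: 0 + 1(11.31) = 11.31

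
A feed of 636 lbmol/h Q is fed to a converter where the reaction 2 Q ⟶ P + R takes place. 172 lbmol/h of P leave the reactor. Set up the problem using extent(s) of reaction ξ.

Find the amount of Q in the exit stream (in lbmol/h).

For P: n = n₀ + 1ξ → 172 = 0 + 1ξ, giving ξ = 172 lbmol/h.
Outlet amounts (n = n₀ + ν ξ):
  Q: 636 − 2(172) = 292
  P: 0 + 1(172) = 172
  R: 0 + 1(172) = 172

292 lbmol/h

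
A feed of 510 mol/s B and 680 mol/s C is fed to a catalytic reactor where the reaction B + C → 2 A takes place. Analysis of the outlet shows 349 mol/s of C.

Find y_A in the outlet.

0.556

For C: n = n₀ − 1ξ → 349 = 680 − 1ξ, giving ξ = 331 mol/s.
Outlet amounts (n = n₀ + ν ξ):
  B: 510 − 1(331) = 179
  C: 680 − 1(331) = 349
  A: 0 + 2(331) = 662
Total out = 1190 mol/s; y_A = 662 / 1190 = 0.5563.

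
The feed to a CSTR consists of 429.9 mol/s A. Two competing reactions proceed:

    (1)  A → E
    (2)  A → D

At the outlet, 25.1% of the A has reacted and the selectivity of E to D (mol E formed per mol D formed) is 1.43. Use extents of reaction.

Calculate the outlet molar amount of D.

44.4 mol/s

Conversion of A: A consumed = 0.251 × 429.9 = 107.9 mol/s = 1ξ₁ + 1ξ₂.
Selectivity: 1ξ₁ / (1ξ₂) = 1.43 → ξ₁ = 1.43 ξ₂.
Substitute: (1·1.43 + 1) ξ₂ = 107.9 → ξ₂ = 44.41 mol/s, ξ₁ = 63.5 mol/s.
Outlet amounts (n = n₀ + Σ ν·ξ):
  A: 429.9 − 1(63.5) − 1(44.41) = 322
  E: 0 + 1(63.5) = 63.5
  D: 0 + 1(44.41) = 44.41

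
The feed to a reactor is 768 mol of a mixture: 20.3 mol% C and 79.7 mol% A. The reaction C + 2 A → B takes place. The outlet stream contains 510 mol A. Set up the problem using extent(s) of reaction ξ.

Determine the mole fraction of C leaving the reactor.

For A: n = n₀ − 2ξ → 510 = 612.1 − 2ξ, giving ξ = 51.05 mol.
Outlet amounts (n = n₀ + ν ξ):
  C: 155.9 − 1(51.05) = 104.9
  A: 612.1 − 2(51.05) = 510
  B: 0 + 1(51.05) = 51.05
Total out = 665.9 mol; y_C = 104.9 / 665.9 = 0.1575.

0.157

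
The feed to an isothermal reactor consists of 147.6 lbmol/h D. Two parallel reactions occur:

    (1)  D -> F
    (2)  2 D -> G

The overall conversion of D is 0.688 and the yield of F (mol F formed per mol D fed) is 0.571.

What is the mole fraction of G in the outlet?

0.0621

Yield of F: 1ξ₁ / 147.6 = 0.571 → ξ₁ = 84.28 lbmol/h.
Conversion of D: 1ξ₁ + 2ξ₂ = 0.688 × 147.6 = 101.5 → ξ₂ = 8.635 lbmol/h.
Outlet amounts (n = n₀ + Σ ν·ξ):
  D: 147.6 − 1(84.28) − 2(8.635) = 46.05
  F: 0 + 1(84.28) = 84.28
  G: 0 + 1(8.635) = 8.635
Total out = 139 lbmol/h; y_G = 8.635 / 139 = 0.06213.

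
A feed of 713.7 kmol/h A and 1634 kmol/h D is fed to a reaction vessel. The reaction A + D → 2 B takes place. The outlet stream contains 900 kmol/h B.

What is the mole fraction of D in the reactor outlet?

0.504

For B: n = n₀ + 2ξ → 900 = 0 + 2ξ, giving ξ = 450 kmol/h.
Outlet amounts (n = n₀ + ν ξ):
  A: 713.7 − 1(450) = 263.7
  D: 1634 − 1(450) = 1184
  B: 0 + 2(450) = 900
Total out = 2348 kmol/h; y_D = 1184 / 2348 = 0.5043.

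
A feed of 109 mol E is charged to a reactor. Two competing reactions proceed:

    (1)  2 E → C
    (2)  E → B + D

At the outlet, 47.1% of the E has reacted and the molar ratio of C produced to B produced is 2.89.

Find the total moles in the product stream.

94.7 mol

Conversion of E: E consumed = 0.471 × 109 = 51.34 mol = 2ξ₁ + 1ξ₂.
Selectivity: 1ξ₁ / (1ξ₂) = 2.89 → ξ₁ = 2.89 ξ₂.
Substitute: (2·2.89 + 1) ξ₂ = 51.34 → ξ₂ = 7.572 mol, ξ₁ = 21.88 mol.
Outlet amounts (n = n₀ + Σ ν·ξ):
  E: 109 − 2(21.88) − 1(7.572) = 57.66
  C: 0 + 1(21.88) = 21.88
  B: 0 + 1(7.572) = 7.572
  D: 0 + 1(7.572) = 7.572
Total out = 57.66 + 21.88 + 7.572 + 7.572 = 94.69 mol.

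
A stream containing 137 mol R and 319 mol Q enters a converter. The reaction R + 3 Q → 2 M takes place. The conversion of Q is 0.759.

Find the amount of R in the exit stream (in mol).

56.3 mol

Q reacted = 0.759 × 319 = 242.1 mol; ν_Q = −3, so ξ = 242.1/3 = 80.71 mol.
Outlet amounts (n = n₀ + ν ξ):
  R: 137 − 1(80.71) = 56.29
  Q: 319 − 3(80.71) = 76.88
  M: 0 + 2(80.71) = 161.4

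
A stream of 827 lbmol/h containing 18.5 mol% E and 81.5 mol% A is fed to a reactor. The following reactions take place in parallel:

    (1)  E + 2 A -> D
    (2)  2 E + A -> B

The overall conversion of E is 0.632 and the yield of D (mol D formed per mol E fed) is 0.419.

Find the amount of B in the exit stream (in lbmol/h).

Yield of D: 1ξ₁ / 153 = 0.419 → ξ₁ = 64.1 lbmol/h.
Conversion of E: 1ξ₁ + 2ξ₂ = 0.632 × 153 = 96.69 → ξ₂ = 16.29 lbmol/h.
Outlet amounts (n = n₀ + Σ ν·ξ):
  E: 153 − 1(64.1) − 2(16.29) = 56.3
  A: 674 − 2(64.1) − 1(16.29) = 529.5
  D: 0 + 1(64.1) = 64.1
  B: 0 + 1(16.29) = 16.29

16.3 lbmol/h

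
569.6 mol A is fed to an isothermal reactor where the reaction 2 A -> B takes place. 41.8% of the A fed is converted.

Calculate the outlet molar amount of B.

A reacted = 0.418 × 569.6 = 238.1 mol; ν_A = −2, so ξ = 238.1/2 = 119 mol.
Outlet amounts (n = n₀ + ν ξ):
  A: 569.6 − 2(119) = 331.5
  B: 0 + 1(119) = 119

119 mol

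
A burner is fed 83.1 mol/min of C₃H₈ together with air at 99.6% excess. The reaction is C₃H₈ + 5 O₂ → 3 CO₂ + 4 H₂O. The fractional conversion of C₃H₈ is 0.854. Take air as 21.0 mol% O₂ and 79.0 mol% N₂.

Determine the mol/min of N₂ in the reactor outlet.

Stoichiometric O₂ = 5 × 83.1 = 415.5 mol/min; O₂ fed = 415.5 × 1.996 = 829.3 mol/min.
N₂ fed = 829.3 × 79/21 = 3120 mol/min.
Fuel reacted = 0.854 × 83.1 → ξ = 70.97 mol/min.
Outlet (n = n₀ + ν ξ):
  C₃H₈: 83.1 − 1(70.97) = 12.13
  O₂: 829.3 − 5(70.97) = 474.5
  N₂: 3120 (inert)
  CO₂: 0 + 3(70.97) = 212.9
  H₂O: 0 + 4(70.97) = 283.9

3120 mol/min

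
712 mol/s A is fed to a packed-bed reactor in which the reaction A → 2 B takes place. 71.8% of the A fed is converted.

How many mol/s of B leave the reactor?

1020 mol/s

A reacted = 0.718 × 712 = 511.2 mol/s; ν_A = −1, so ξ = 511.2/1 = 511.2 mol/s.
Outlet amounts (n = n₀ + ν ξ):
  A: 712 − 1(511.2) = 200.8
  B: 0 + 2(511.2) = 1022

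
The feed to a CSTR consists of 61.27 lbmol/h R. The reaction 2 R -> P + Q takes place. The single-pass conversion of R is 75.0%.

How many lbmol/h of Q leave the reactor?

R reacted = 0.75 × 61.27 = 45.95 lbmol/h; ν_R = −2, so ξ = 45.95/2 = 22.98 lbmol/h.
Outlet amounts (n = n₀ + ν ξ):
  R: 61.27 − 2(22.98) = 15.32
  P: 0 + 1(22.98) = 22.98
  Q: 0 + 1(22.98) = 22.98

23 lbmol/h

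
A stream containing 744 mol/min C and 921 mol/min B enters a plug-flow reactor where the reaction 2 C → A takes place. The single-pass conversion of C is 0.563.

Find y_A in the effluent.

0.144

C reacted = 0.563 × 744 = 418.9 mol/min; ν_C = −2, so ξ = 418.9/2 = 209.4 mol/min.
Outlet amounts (n = n₀ + ν ξ):
  C: 744 − 2(209.4) = 325.1
  A: 0 + 1(209.4) = 209.4
  B: 921 (inert)
Total out = 1456 mol/min; y_A = 209.4 / 1456 = 0.1439.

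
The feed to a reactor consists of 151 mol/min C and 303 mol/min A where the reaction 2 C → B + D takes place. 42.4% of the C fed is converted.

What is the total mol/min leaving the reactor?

454 mol/min

C reacted = 0.424 × 151 = 64.02 mol/min; ν_C = −2, so ξ = 64.02/2 = 32.01 mol/min.
Outlet amounts (n = n₀ + ν ξ):
  C: 151 − 2(32.01) = 86.98
  B: 0 + 1(32.01) = 32.01
  D: 0 + 1(32.01) = 32.01
  A: 303 (inert)
Total out = 86.98 + 32.01 + 32.01 + 303 = 454 mol/min.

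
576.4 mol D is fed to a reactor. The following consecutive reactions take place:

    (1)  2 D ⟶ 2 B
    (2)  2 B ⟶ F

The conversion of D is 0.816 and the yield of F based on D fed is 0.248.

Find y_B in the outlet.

0.426

Conversion of D: D consumed = 2ξ₁ = 0.816 × 576.4 → ξ₁ = 235.2 mol.
Yield of F: 1ξ₂ / 576.4 = 0.248 → ξ₂ = 142.9 mol.
Outlet amounts (n = n₀ + Σ ν·ξ):
  D: 576.4 − 2(235.2) = 106.1
  B: 0 + 2(235.2) − 2(142.9) = 184.4
  F: 0 + 1(142.9) = 142.9
Total out = 433.5 mol; y_B = 184.4 / 433.5 = 0.4255.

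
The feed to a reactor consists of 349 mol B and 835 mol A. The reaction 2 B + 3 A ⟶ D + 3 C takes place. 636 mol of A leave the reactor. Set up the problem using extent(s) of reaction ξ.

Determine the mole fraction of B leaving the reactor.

For A: n = n₀ − 3ξ → 636 = 835 − 3ξ, giving ξ = 66.33 mol.
Outlet amounts (n = n₀ + ν ξ):
  B: 349 − 2(66.33) = 216.3
  A: 835 − 3(66.33) = 636
  D: 0 + 1(66.33) = 66.33
  C: 0 + 3(66.33) = 199
Total out = 1118 mol; y_B = 216.3 / 1118 = 0.1936.

0.194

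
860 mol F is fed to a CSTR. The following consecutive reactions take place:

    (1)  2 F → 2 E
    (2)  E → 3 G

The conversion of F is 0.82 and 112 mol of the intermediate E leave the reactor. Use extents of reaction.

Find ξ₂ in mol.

Conversion of F: F consumed = 2ξ₁ = 0.82 × 860 → ξ₁ = 352.6 mol.
E balance: n_E = 0 + 2ξ₁ − 1ξ₂ = 112 → ξ₂ = (2·352.6 − 112)/1 = 593.2 mol.
Outlet amounts (n = n₀ + Σ ν·ξ):
  F: 860 − 2(352.6) = 154.8
  E: 0 + 2(352.6) − 1(593.2) = 112
  G: 0 + 3(593.2) = 1780

ξ₂ = 593 mol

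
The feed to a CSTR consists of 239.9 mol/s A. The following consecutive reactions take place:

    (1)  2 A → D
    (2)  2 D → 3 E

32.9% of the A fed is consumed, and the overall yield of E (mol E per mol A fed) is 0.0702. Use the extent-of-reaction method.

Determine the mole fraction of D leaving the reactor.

Conversion of A: A consumed = 2ξ₁ = 0.329 × 239.9 → ξ₁ = 39.46 mol/s.
Yield of E: 3ξ₂ / 239.9 = 0.0702 → ξ₂ = 5.614 mol/s.
Outlet amounts (n = n₀ + Σ ν·ξ):
  A: 239.9 − 2(39.46) = 161
  D: 0 + 1(39.46) − 2(5.614) = 28.24
  E: 0 + 3(5.614) = 16.84
Total out = 206.1 mol/s; y_D = 28.24 / 206.1 = 0.137.

0.137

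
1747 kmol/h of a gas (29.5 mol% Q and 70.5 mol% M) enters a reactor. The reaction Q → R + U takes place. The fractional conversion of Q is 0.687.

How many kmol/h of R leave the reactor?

Q reacted = 0.687 × 515.4 = 354.1 kmol/h; ν_Q = −1, so ξ = 354.1/1 = 354.1 kmol/h.
Outlet amounts (n = n₀ + ν ξ):
  Q: 515.4 − 1(354.1) = 161.3
  R: 0 + 1(354.1) = 354.1
  U: 0 + 1(354.1) = 354.1
  M: 1232 (inert)

354 kmol/h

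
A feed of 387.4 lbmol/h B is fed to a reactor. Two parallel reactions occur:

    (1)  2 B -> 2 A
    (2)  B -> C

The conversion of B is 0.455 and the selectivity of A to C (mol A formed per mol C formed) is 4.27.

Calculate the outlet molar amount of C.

Conversion of B: B consumed = 0.455 × 387.4 = 176.3 lbmol/h = 2ξ₁ + 1ξ₂.
Selectivity: 2ξ₁ / (1ξ₂) = 4.27 → ξ₁ = 2.135 ξ₂.
Substitute: (2·2.135 + 1) ξ₂ = 176.3 → ξ₂ = 33.45 lbmol/h, ξ₁ = 71.41 lbmol/h.
Outlet amounts (n = n₀ + Σ ν·ξ):
  B: 387.4 − 2(71.41) − 1(33.45) = 211.1
  A: 0 + 2(71.41) = 142.8
  C: 0 + 1(33.45) = 33.45

33.4 lbmol/h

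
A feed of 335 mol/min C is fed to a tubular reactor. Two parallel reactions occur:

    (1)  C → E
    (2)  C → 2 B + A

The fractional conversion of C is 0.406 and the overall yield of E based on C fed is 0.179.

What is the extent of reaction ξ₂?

Yield of E: 1ξ₁ / 335 = 0.179 → ξ₁ = 59.96 mol/min.
Conversion of C: 1ξ₁ + 1ξ₂ = 0.406 × 335 = 136 → ξ₂ = 76.05 mol/min.
Outlet amounts (n = n₀ + Σ ν·ξ):
  C: 335 − 1(59.96) − 1(76.05) = 199
  E: 0 + 1(59.96) = 59.96
  B: 0 + 2(76.05) = 152.1
  A: 0 + 1(76.05) = 76.05

ξ₂ = 76 mol/min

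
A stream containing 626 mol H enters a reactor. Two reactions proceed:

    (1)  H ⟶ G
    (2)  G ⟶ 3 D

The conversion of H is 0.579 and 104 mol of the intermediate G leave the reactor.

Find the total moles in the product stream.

1140 mol

Conversion of H: H consumed = 1ξ₁ = 0.579 × 626 → ξ₁ = 362.5 mol.
G balance: n_G = 0 + 1ξ₁ − 1ξ₂ = 104 → ξ₂ = (1·362.5 − 104)/1 = 258.5 mol.
Outlet amounts (n = n₀ + Σ ν·ξ):
  H: 626 − 1(362.5) = 263.5
  G: 0 + 1(362.5) − 1(258.5) = 104
  D: 0 + 3(258.5) = 775.4
Total out = 263.5 + 104 + 775.4 = 1143 mol.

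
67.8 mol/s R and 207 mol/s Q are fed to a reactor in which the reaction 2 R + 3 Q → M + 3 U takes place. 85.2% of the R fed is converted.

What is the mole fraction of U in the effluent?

R reacted = 0.852 × 67.8 = 57.77 mol/s; ν_R = −2, so ξ = 57.77/2 = 28.88 mol/s.
Outlet amounts (n = n₀ + ν ξ):
  R: 67.8 − 2(28.88) = 10.03
  Q: 207 − 3(28.88) = 120.4
  M: 0 + 1(28.88) = 28.88
  U: 0 + 3(28.88) = 86.65
Total out = 245.9 mol/s; y_U = 86.65 / 245.9 = 0.3523.

0.352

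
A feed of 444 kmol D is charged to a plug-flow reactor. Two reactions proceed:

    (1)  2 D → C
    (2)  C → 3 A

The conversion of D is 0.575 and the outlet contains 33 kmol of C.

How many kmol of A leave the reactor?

Conversion of D: D consumed = 2ξ₁ = 0.575 × 444 → ξ₁ = 127.6 kmol.
C balance: n_C = 0 + 1ξ₁ − 1ξ₂ = 33 → ξ₂ = (1·127.6 − 33)/1 = 94.65 kmol.
Outlet amounts (n = n₀ + Σ ν·ξ):
  D: 444 − 2(127.6) = 188.7
  C: 0 + 1(127.6) − 1(94.65) = 33
  A: 0 + 3(94.65) = 283.9

284 kmol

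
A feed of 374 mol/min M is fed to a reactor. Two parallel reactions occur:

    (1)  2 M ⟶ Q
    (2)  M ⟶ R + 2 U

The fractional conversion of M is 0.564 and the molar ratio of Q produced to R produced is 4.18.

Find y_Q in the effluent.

Conversion of M: M consumed = 0.564 × 374 = 210.9 mol/min = 2ξ₁ + 1ξ₂.
Selectivity: 1ξ₁ / (1ξ₂) = 4.18 → ξ₁ = 4.18 ξ₂.
Substitute: (2·4.18 + 1) ξ₂ = 210.9 → ξ₂ = 22.54 mol/min, ξ₁ = 94.2 mol/min.
Outlet amounts (n = n₀ + Σ ν·ξ):
  M: 374 − 2(94.2) − 1(22.54) = 163.1
  Q: 0 + 1(94.2) = 94.2
  R: 0 + 1(22.54) = 22.54
  U: 0 + 2(22.54) = 45.07
Total out = 324.9 mol/min; y_Q = 94.2 / 324.9 = 0.29.

0.29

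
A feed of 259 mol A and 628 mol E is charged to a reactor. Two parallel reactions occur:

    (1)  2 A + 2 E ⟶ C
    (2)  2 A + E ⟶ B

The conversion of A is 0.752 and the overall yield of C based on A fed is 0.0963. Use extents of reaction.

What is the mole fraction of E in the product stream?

0.758

Yield of C: 1ξ₁ / 259 = 0.0963 → ξ₁ = 24.94 mol.
Conversion of A: 2ξ₁ + 2ξ₂ = 0.752 × 259 = 194.8 → ξ₂ = 72.44 mol.
Outlet amounts (n = n₀ + Σ ν·ξ):
  A: 259 − 2(24.94) − 2(72.44) = 64.23
  E: 628 − 2(24.94) − 1(72.44) = 505.7
  C: 0 + 1(24.94) = 24.94
  B: 0 + 1(72.44) = 72.44
Total out = 667.3 mol; y_E = 505.7 / 667.3 = 0.7578.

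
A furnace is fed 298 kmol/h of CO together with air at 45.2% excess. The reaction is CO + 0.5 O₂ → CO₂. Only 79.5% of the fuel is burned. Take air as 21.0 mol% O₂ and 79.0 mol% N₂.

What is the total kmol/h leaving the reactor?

1210 kmol/h

Stoichiometric O₂ = 0.5 × 298 = 149 kmol/h; O₂ fed = 149 × 1.452 = 216.3 kmol/h.
N₂ fed = 216.3 × 79/21 = 813.9 kmol/h.
Fuel reacted = 0.795 × 298 → ξ = 236.9 kmol/h.
Outlet (n = n₀ + ν ξ):
  CO: 298 − 1(236.9) = 61.09
  O₂: 216.3 − 0.5(236.9) = 97.89
  N₂: 813.9 (inert)
  CO₂: 0 + 1(236.9) = 236.9
Total out = 61.09 + 97.89 + 813.9 + 236.9 = 1210 kmol/h.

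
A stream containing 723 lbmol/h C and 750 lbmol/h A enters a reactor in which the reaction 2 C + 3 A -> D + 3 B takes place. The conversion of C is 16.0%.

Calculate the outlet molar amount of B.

C reacted = 0.16 × 723 = 115.7 lbmol/h; ν_C = −2, so ξ = 115.7/2 = 57.84 lbmol/h.
Outlet amounts (n = n₀ + ν ξ):
  C: 723 − 2(57.84) = 607.3
  A: 750 − 3(57.84) = 576.5
  D: 0 + 1(57.84) = 57.84
  B: 0 + 3(57.84) = 173.5

174 lbmol/h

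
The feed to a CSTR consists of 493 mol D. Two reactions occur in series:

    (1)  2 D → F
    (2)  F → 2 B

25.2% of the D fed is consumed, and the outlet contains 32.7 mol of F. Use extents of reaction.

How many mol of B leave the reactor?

58.8 mol

Conversion of D: D consumed = 2ξ₁ = 0.252 × 493 → ξ₁ = 62.12 mol.
F balance: n_F = 0 + 1ξ₁ − 1ξ₂ = 32.7 → ξ₂ = (1·62.12 − 32.7)/1 = 29.42 mol.
Outlet amounts (n = n₀ + Σ ν·ξ):
  D: 493 − 2(62.12) = 368.8
  F: 0 + 1(62.12) − 1(29.42) = 32.7
  B: 0 + 2(29.42) = 58.84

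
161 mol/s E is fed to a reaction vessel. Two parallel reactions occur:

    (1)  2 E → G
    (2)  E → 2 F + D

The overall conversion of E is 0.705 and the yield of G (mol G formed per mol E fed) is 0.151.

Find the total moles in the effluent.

Yield of G: 1ξ₁ / 161 = 0.151 → ξ₁ = 24.31 mol/s.
Conversion of E: 2ξ₁ + 1ξ₂ = 0.705 × 161 = 113.5 → ξ₂ = 64.88 mol/s.
Outlet amounts (n = n₀ + Σ ν·ξ):
  E: 161 − 2(24.31) − 1(64.88) = 47.5
  G: 0 + 1(24.31) = 24.31
  F: 0 + 2(64.88) = 129.8
  D: 0 + 1(64.88) = 64.88
Total out = 47.5 + 24.31 + 129.8 + 64.88 = 266.5 mol/s.

266 mol/s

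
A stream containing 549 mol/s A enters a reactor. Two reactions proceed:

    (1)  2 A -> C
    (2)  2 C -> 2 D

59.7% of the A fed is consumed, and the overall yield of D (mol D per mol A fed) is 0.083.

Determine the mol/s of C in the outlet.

Conversion of A: A consumed = 2ξ₁ = 0.597 × 549 → ξ₁ = 163.9 mol/s.
Yield of D: 2ξ₂ / 549 = 0.083 → ξ₂ = 22.78 mol/s.
Outlet amounts (n = n₀ + Σ ν·ξ):
  A: 549 − 2(163.9) = 221.2
  C: 0 + 1(163.9) − 2(22.78) = 118.3
  D: 0 + 2(22.78) = 45.57

118 mol/s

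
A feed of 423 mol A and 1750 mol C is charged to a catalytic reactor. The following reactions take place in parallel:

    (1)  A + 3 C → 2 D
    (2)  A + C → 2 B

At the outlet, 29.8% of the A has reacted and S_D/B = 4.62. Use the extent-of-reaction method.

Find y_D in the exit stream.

0.105

Conversion of A: A consumed = 0.298 × 423 = 126.1 mol = 1ξ₁ + 1ξ₂.
Selectivity: 2ξ₁ / (2ξ₂) = 4.62 → ξ₁ = 4.62 ξ₂.
Substitute: (1·4.62 + 1) ξ₂ = 126.1 → ξ₂ = 22.43 mol, ξ₁ = 103.6 mol.
Outlet amounts (n = n₀ + Σ ν·ξ):
  A: 423 − 1(103.6) − 1(22.43) = 296.9
  C: 1750 − 3(103.6) − 1(22.43) = 1417
  D: 0 + 2(103.6) = 207.2
  B: 0 + 2(22.43) = 44.86
Total out = 1966 mol; y_D = 207.2 / 1966 = 0.1054.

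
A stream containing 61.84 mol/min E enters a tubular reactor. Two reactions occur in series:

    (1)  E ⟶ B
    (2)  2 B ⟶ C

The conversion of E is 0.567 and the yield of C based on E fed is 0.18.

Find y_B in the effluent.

Conversion of E: E consumed = 1ξ₁ = 0.567 × 61.84 → ξ₁ = 35.06 mol/min.
Yield of C: 1ξ₂ / 61.84 = 0.18 → ξ₂ = 11.13 mol/min.
Outlet amounts (n = n₀ + Σ ν·ξ):
  E: 61.84 − 1(35.06) = 26.78
  B: 0 + 1(35.06) − 2(11.13) = 12.8
  C: 0 + 1(11.13) = 11.13
Total out = 50.71 mol/min; y_B = 12.8 / 50.71 = 0.2524.

0.252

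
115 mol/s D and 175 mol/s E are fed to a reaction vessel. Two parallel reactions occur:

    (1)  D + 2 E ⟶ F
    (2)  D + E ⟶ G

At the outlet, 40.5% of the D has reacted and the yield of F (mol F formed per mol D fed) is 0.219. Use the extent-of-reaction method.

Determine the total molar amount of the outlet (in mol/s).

218 mol/s

Yield of F: 1ξ₁ / 115 = 0.219 → ξ₁ = 25.18 mol/s.
Conversion of D: 1ξ₁ + 1ξ₂ = 0.405 × 115 = 46.58 → ξ₂ = 21.39 mol/s.
Outlet amounts (n = n₀ + Σ ν·ξ):
  D: 115 − 1(25.18) − 1(21.39) = 68.42
  E: 175 − 2(25.18) − 1(21.39) = 103.2
  F: 0 + 1(25.18) = 25.18
  G: 0 + 1(21.39) = 21.39
Total out = 68.42 + 103.2 + 25.18 + 21.39 = 218.2 mol/s.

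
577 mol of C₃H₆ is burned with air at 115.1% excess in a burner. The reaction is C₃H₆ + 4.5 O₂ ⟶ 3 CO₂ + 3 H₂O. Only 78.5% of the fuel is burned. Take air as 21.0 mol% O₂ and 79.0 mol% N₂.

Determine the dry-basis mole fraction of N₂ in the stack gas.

Stoichiometric O₂ = 4.5 × 577 = 2596 mol; O₂ fed = 2596 × 2.151 = 5585 mol.
N₂ fed = 5585 × 79/21 = 21010 mol.
Fuel reacted = 0.785 × 577 → ξ = 452.9 mol.
Outlet (n = n₀ + ν ξ):
  C₃H₆: 577 − 1(452.9) = 124.1
  O₂: 5585 − 4.5(452.9) = 3547
  N₂: 21010 (inert)
  CO₂: 0 + 3(452.9) = 1359
  H₂O: 0 + 3(452.9) = 1359
Dry total = 26040 mol; y_N₂ (dry) = 21010 / 26040 = 0.8068.

0.807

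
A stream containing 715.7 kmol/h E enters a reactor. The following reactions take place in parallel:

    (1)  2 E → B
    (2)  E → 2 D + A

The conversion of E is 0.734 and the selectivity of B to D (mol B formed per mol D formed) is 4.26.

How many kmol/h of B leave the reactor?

248 kmol/h

Conversion of E: E consumed = 0.734 × 715.7 = 525.3 kmol/h = 2ξ₁ + 1ξ₂.
Selectivity: 1ξ₁ / (2ξ₂) = 4.26 → ξ₁ = 8.52 ξ₂.
Substitute: (2·8.52 + 1) ξ₂ = 525.3 → ξ₂ = 29.12 kmol/h, ξ₁ = 248.1 kmol/h.
Outlet amounts (n = n₀ + Σ ν·ξ):
  E: 715.7 − 2(248.1) − 1(29.12) = 190.4
  B: 0 + 1(248.1) = 248.1
  D: 0 + 2(29.12) = 58.24
  A: 0 + 1(29.12) = 29.12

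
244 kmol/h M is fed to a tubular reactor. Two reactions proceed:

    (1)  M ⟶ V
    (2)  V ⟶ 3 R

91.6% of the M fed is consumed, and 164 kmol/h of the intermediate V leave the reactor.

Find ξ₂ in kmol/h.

Conversion of M: M consumed = 1ξ₁ = 0.916 × 244 → ξ₁ = 223.5 kmol/h.
V balance: n_V = 0 + 1ξ₁ − 1ξ₂ = 164 → ξ₂ = (1·223.5 − 164)/1 = 59.5 kmol/h.
Outlet amounts (n = n₀ + Σ ν·ξ):
  M: 244 − 1(223.5) = 20.5
  V: 0 + 1(223.5) − 1(59.5) = 164
  R: 0 + 3(59.5) = 178.5

ξ₂ = 59.5 kmol/h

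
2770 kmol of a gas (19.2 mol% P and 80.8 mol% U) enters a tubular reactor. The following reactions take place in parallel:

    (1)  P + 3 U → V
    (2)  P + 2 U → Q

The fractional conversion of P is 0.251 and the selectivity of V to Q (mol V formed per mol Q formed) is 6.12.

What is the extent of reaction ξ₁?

ξ₁ = 115 kmol

Conversion of P: P consumed = 0.251 × 531.8 = 133.5 kmol = 1ξ₁ + 1ξ₂.
Selectivity: 1ξ₁ / (1ξ₂) = 6.12 → ξ₁ = 6.12 ξ₂.
Substitute: (1·6.12 + 1) ξ₂ = 133.5 → ξ₂ = 18.75 kmol, ξ₁ = 114.7 kmol.
Outlet amounts (n = n₀ + Σ ν·ξ):
  P: 531.8 − 1(114.7) − 1(18.75) = 398.3
  U: 2238 − 3(114.7) − 2(18.75) = 1856
  V: 0 + 1(114.7) = 114.7
  Q: 0 + 1(18.75) = 18.75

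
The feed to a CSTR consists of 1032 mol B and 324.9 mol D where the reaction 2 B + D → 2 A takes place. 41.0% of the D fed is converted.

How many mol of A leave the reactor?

D reacted = 0.41 × 324.9 = 133.2 mol; ν_D = −1, so ξ = 133.2/1 = 133.2 mol.
Outlet amounts (n = n₀ + ν ξ):
  B: 1032 − 2(133.2) = 765.6
  D: 324.9 − 1(133.2) = 191.7
  A: 0 + 2(133.2) = 266.4

266 mol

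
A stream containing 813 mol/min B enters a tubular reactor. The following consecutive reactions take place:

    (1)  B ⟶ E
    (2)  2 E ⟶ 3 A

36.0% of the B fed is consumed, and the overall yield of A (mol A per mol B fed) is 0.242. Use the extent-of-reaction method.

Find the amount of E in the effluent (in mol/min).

162 mol/min

Conversion of B: B consumed = 1ξ₁ = 0.36 × 813 → ξ₁ = 292.7 mol/min.
Yield of A: 3ξ₂ / 813 = 0.242 → ξ₂ = 65.58 mol/min.
Outlet amounts (n = n₀ + Σ ν·ξ):
  B: 813 − 1(292.7) = 520.3
  E: 0 + 1(292.7) − 2(65.58) = 161.5
  A: 0 + 3(65.58) = 196.7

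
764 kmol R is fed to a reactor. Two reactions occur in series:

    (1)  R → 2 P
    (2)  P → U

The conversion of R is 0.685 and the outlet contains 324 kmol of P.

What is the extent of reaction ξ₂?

Conversion of R: R consumed = 1ξ₁ = 0.685 × 764 → ξ₁ = 523.3 kmol.
P balance: n_P = 0 + 2ξ₁ − 1ξ₂ = 324 → ξ₂ = (2·523.3 − 324)/1 = 722.7 kmol.
Outlet amounts (n = n₀ + Σ ν·ξ):
  R: 764 − 1(523.3) = 240.7
  P: 0 + 2(523.3) − 1(722.7) = 324
  U: 0 + 1(722.7) = 722.7

ξ₂ = 723 kmol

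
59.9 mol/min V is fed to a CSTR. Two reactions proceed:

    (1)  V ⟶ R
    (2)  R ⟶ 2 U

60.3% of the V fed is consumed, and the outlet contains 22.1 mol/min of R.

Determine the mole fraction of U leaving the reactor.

Conversion of V: V consumed = 1ξ₁ = 0.603 × 59.9 → ξ₁ = 36.12 mol/min.
R balance: n_R = 0 + 1ξ₁ − 1ξ₂ = 22.1 → ξ₂ = (1·36.12 − 22.1)/1 = 14.02 mol/min.
Outlet amounts (n = n₀ + Σ ν·ξ):
  V: 59.9 − 1(36.12) = 23.78
  R: 0 + 1(36.12) − 1(14.02) = 22.1
  U: 0 + 2(14.02) = 28.04
Total out = 73.92 mol/min; y_U = 28.04 / 73.92 = 0.3793.

0.379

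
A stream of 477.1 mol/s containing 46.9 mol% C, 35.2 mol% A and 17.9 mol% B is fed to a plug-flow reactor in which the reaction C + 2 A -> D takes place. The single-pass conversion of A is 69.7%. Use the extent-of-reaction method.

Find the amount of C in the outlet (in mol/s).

165 mol/s

A reacted = 0.697 × 167.9 = 117.1 mol/s; ν_A = −2, so ξ = 117.1/2 = 58.53 mol/s.
Outlet amounts (n = n₀ + ν ξ):
  C: 223.8 − 1(58.53) = 165.2
  A: 167.9 − 2(58.53) = 50.89
  D: 0 + 1(58.53) = 58.53
  B: 85.4 (inert)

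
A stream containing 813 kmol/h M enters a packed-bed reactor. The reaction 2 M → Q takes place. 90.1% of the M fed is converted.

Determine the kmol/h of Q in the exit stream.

366 kmol/h

M reacted = 0.901 × 813 = 732.5 kmol/h; ν_M = −2, so ξ = 732.5/2 = 366.3 kmol/h.
Outlet amounts (n = n₀ + ν ξ):
  M: 813 − 2(366.3) = 80.49
  Q: 0 + 1(366.3) = 366.3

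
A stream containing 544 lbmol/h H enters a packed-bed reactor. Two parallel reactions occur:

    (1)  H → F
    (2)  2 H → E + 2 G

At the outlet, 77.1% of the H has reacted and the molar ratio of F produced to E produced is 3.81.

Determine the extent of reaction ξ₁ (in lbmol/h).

ξ₁ = 275 lbmol/h

Conversion of H: H consumed = 0.771 × 544 = 419.4 lbmol/h = 1ξ₁ + 2ξ₂.
Selectivity: 1ξ₁ / (1ξ₂) = 3.81 → ξ₁ = 3.81 ξ₂.
Substitute: (1·3.81 + 2) ξ₂ = 419.4 → ξ₂ = 72.19 lbmol/h, ξ₁ = 275 lbmol/h.
Outlet amounts (n = n₀ + Σ ν·ξ):
  H: 544 − 1(275) − 2(72.19) = 124.6
  F: 0 + 1(275) = 275
  E: 0 + 1(72.19) = 72.19
  G: 0 + 2(72.19) = 144.4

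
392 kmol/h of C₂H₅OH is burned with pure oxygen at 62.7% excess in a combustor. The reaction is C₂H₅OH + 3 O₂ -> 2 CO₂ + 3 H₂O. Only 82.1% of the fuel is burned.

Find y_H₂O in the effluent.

Stoichiometric O₂ = 3 × 392 = 1176 kmol/h; O₂ fed = 1176 × 1.627 = 1913 kmol/h.
Fuel reacted = 0.821 × 392 → ξ = 321.8 kmol/h.
Outlet (n = n₀ + ν ξ):
  C₂H₅OH: 392 − 1(321.8) = 70.17
  O₂: 1913 − 3(321.8) = 947.9
  CO₂: 0 + 2(321.8) = 643.7
  H₂O: 0 + 3(321.8) = 965.5
Total out = 2627 kmol/h; y_H₂O = 965.5 / 2627 = 0.3675.

0.368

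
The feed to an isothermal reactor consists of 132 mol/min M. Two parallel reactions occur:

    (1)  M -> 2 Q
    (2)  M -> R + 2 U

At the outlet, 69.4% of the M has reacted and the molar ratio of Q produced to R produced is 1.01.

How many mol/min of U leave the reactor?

122 mol/min

Conversion of M: M consumed = 0.694 × 132 = 91.61 mol/min = 1ξ₁ + 1ξ₂.
Selectivity: 2ξ₁ / (1ξ₂) = 1.01 → ξ₁ = 0.505 ξ₂.
Substitute: (1·0.505 + 1) ξ₂ = 91.61 → ξ₂ = 60.87 mol/min, ξ₁ = 30.74 mol/min.
Outlet amounts (n = n₀ + Σ ν·ξ):
  M: 132 − 1(30.74) − 1(60.87) = 40.39
  Q: 0 + 2(30.74) = 61.48
  R: 0 + 1(60.87) = 60.87
  U: 0 + 2(60.87) = 121.7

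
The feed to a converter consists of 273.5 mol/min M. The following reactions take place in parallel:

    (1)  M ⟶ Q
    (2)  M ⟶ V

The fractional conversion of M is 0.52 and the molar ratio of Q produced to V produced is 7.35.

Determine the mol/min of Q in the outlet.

125 mol/min

Conversion of M: M consumed = 0.52 × 273.5 = 142.2 mol/min = 1ξ₁ + 1ξ₂.
Selectivity: 1ξ₁ / (1ξ₂) = 7.35 → ξ₁ = 7.35 ξ₂.
Substitute: (1·7.35 + 1) ξ₂ = 142.2 → ξ₂ = 17.03 mol/min, ξ₁ = 125.2 mol/min.
Outlet amounts (n = n₀ + Σ ν·ξ):
  M: 273.5 − 1(125.2) − 1(17.03) = 131.3
  Q: 0 + 1(125.2) = 125.2
  V: 0 + 1(17.03) = 17.03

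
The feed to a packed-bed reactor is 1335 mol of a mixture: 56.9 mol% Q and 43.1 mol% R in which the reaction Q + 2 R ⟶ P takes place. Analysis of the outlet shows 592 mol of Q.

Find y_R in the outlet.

For Q: n = n₀ − 1ξ → 592 = 759.6 − 1ξ, giving ξ = 167.6 mol.
Outlet amounts (n = n₀ + ν ξ):
  Q: 759.6 − 1(167.6) = 592
  R: 575.4 − 2(167.6) = 240.2
  P: 0 + 1(167.6) = 167.6
Total out = 999.8 mol; y_R = 240.2 / 999.8 = 0.2402.

0.24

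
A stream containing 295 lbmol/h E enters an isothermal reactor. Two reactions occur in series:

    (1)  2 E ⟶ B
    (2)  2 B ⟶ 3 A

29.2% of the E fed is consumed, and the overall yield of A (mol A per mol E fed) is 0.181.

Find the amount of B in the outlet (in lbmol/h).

7.47 lbmol/h

Conversion of E: E consumed = 2ξ₁ = 0.292 × 295 → ξ₁ = 43.07 lbmol/h.
Yield of A: 3ξ₂ / 295 = 0.181 → ξ₂ = 17.8 lbmol/h.
Outlet amounts (n = n₀ + Σ ν·ξ):
  E: 295 − 2(43.07) = 208.9
  B: 0 + 1(43.07) − 2(17.8) = 7.473
  A: 0 + 3(17.8) = 53.39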